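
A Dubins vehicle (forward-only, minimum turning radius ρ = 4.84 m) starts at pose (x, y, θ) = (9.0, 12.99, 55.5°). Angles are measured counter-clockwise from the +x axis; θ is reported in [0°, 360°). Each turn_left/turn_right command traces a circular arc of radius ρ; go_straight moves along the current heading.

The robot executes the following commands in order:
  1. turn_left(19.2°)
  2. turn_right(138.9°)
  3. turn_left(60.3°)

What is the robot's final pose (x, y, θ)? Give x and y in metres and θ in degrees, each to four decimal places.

(22.7340, 12.5614, 356.1000°)

set_pose: (x, y, θ) = (9.0000, 12.9900, 55.5000°), ρ = 4.84
turn_left(19.2°): centre at ρ to the left, rotate +19.2° → (9.6797, 14.4543, 74.7000°)
turn_right(138.9°): centre at ρ to the right, rotate −138.9° → (18.7057, 15.2836, -64.2000° ≡ 295.8000°)
turn_left(60.3°): centre at ρ to the left, rotate +60.3° → (22.7340, 12.5614, 356.1000°)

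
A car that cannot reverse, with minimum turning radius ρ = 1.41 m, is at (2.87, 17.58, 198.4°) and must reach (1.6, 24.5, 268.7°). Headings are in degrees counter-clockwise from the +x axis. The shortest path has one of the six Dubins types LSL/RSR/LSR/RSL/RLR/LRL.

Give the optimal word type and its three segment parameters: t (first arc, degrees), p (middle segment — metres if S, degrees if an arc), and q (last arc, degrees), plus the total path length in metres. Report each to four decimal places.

RSR: t = 86.6959°, p = 6.0424 m, q = 203.0041°, L = 13.1717 m

Let ψ = atan2(Δy, Δx) = atan2(6.92, -1.27) = 100.3995° be the start→goal bearing.
Normalize: d = |goal − start| / ρ = 7.035574/1.41 = 4.989769, α = (θ_start − ψ) mod 360° = 98.0005° = 1.710431 rad, β = (θ_goal − ψ) mod 360° = 168.3005° = 2.937397 rad.
Common terms: sin α = 0.990267, cos α = -0.139181, sin β = 0.202779, cos β = -0.979224, cos(α−β) = 0.337095, d² = 24.897792. Work in radians in the unit-radius frame; every candidate has L = ρ·(t + p + q).
LSL: p² = 2 + d² − 2cos(α−β) + 2d(sin α − sin β) = 34.082363; p = √p² = 5.838010; φ = atan2(cos β − cos α, d + sin α − sin β) = -0.144393 rad; t = (φ − α) mod 2π = 4.428361 rad, q = (β − φ) mod 2π = 3.081790 rad → L = 1.41·(4.428361 + 5.838010 + 3.081790) = 1.41·13.348162 = 18.820908 m
RSR: p² = 2 + d² − 2cos(α−β) + 2d(sin β − sin α) = 18.364840; p = √p² = 4.285422; φ = atan2(cos α − cos β, d − sin α + sin β) = 0.197301 rad; t = (α − φ) mod 2π = 1.513130 rad, q = (φ − β) mod 2π = 3.543089 rad → L = 1.41·(1.513130 + 4.285422 + 3.543089) = 1.41·9.341641 = 13.171713 m
LSR: p² = d² − 2 + 2cos(α−β) + 2d(sin α + sin β) = 35.478033; p = √p² = 5.956344; φ = atan2(−cos α − cos β, d + sin α + sin β) − atan2(−2, p) = 0.502902 rad; t = (φ − α) mod 2π = 5.075657 rad, q = (φ − β) mod 2π = 3.848690 rad → L = 1.41·(5.075657 + 5.956344 + 3.848690) = 1.41·14.880691 = 20.981774 m
RSL: p² = d² − 2 + 2cos(α−β) − 2d(sin α + sin β) = 11.665932; p = √p² = 3.415543; φ = atan2(cos α + cos β, d − sin α − sin β) − atan2(2, p) = -0.816202 rad; t = (α − φ) mod 2π = 2.526633 rad, q = (β − φ) mod 2π = 3.753599 rad → L = 1.41·(2.526633 + 3.415543 + 3.753599) = 1.41·9.695775 = 13.671042 m
RLR: c = (6 − d² + 2cos(α−β) + 2d(sin α − sin β))/8 = -1.295605, |c| > 1 → infeasible
LRL: c = (6 − d² + 2cos(α−β) − 2d(sin α − sin β))/8 = -3.260295, |c| > 1 → infeasible
Shortest: RSR with L = 13.171713 m ≈ 13.1717 m
Convert RSR to answer units (arcs ×180/π): t = 1.513130·180/π = 86.6959°, p = ρ·p = 1.41·4.285422 = 6.0424 m, q = 3.543089·180/π = 203.0041°, L = 13.1717 m.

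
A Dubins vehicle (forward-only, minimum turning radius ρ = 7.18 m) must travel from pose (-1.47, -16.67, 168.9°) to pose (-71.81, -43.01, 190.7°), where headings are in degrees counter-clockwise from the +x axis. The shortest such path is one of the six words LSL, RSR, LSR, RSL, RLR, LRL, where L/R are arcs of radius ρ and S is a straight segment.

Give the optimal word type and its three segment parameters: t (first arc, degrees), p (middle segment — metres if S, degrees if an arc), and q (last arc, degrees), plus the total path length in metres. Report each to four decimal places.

Let ψ = atan2(Δy, Δx) = atan2(-26.34, -70.34) = -159.4707° be the start→goal bearing.
Normalize: d = |goal − start| / ρ = 75.109994/7.18 = 10.461002, α = (θ_start − ψ) mod 360° = 328.3707° = 5.731151 rad, β = (θ_goal − ψ) mod 360° = 350.1707° = 6.111632 rad.
Common terms: sin α = -0.524421, cos α = 0.851459, sin β = -0.170713, cos β = 0.985321, cos(α−β) = 0.928486, d² = 109.432562. Work in radians in the unit-radius frame; every candidate has L = ρ·(t + p + q).
LSL: p² = 2 + d² − 2cos(α−β) + 2d(sin α − sin β) = 102.175308; p = √p² = 10.108180; φ = atan2(cos β − cos α, d + sin α − sin β) = 0.013243 rad; t = (φ − α) mod 2π = 0.565278 rad, q = (β − φ) mod 2π = 6.098389 rad → L = 7.18·(0.565278 + 10.108180 + 6.098389) = 7.18·16.771847 = 120.421864 m
RSR: p² = 2 + d² − 2cos(α−β) + 2d(sin β − sin α) = 116.975872; p = √p² = 10.815538; φ = atan2(cos α − cos β, d − sin α + sin β) = -0.012377 rad; t = (α − φ) mod 2π = 5.743528 rad, q = (φ − β) mod 2π = 0.159176 rad → L = 7.18·(5.743528 + 10.815538 + 0.159176) = 7.18·16.718242 = 120.036978 m
LSR: p² = d² − 2 + 2cos(α−β) + 2d(sin α + sin β) = 94.745947; p = √p² = 9.733753; φ = atan2(−cos α − cos β, d + sin α + sin β) − atan2(−2, p) = 0.016740 rad; t = (φ − α) mod 2π = 0.568775 rad, q = (φ − β) mod 2π = 0.188293 rad → L = 7.18·(0.568775 + 9.733753 + 0.188293) = 7.18·10.490822 = 75.324099 m
RSL: p² = d² − 2 + 2cos(α−β) − 2d(sin α + sin β) = 123.833120; p = √p² = 11.128033; φ = atan2(cos α + cos β, d − sin α − sin β) − atan2(2, p) = -0.014649 rad; t = (α − φ) mod 2π = 5.745799 rad, q = (β − φ) mod 2π = 6.126281 rad → L = 7.18·(5.745799 + 11.128033 + 6.126281) = 7.18·23.000113 = 165.140814 m
RLR: c = (6 − d² + 2cos(α−β) + 2d(sin α − sin β))/8 = -13.621984, |c| > 1 → infeasible
LRL: c = (6 − d² + 2cos(α−β) − 2d(sin α − sin β))/8 = -11.771914, |c| > 1 → infeasible
Shortest: LSR with L = 75.324099 m ≈ 75.3241 m
Convert LSR to answer units (arcs ×180/π): t = 0.568775·180/π = 32.5884°, p = ρ·p = 7.18·9.733753 = 69.8883 m, q = 0.188293·180/π = 10.7884°, L = 75.3241 m.

LSR: t = 32.5884°, p = 69.8883 m, q = 10.7884°, L = 75.3241 m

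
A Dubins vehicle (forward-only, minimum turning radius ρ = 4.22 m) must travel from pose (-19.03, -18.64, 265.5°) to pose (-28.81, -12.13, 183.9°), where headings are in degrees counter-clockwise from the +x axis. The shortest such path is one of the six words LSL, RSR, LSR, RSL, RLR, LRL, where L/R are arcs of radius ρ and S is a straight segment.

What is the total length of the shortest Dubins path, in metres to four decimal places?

30.5999 m

Let ψ = atan2(Δy, Δx) = atan2(6.51, -9.78) = 146.3505° be the start→goal bearing.
Normalize: d = |goal − start| / ρ = 11.748553/4.22 = 2.784017, α = (θ_start − ψ) mod 360° = 119.1495° = 2.079551 rad, β = (θ_goal − ψ) mod 360° = 37.5495° = 0.655362 rad.
Common terms: sin α = 0.873352, cos α = -0.487090, sin β = 0.609446, cos β = 0.792827, cos(α−β) = 0.146083, d² = 7.750752. Work in radians in the unit-radius frame; every candidate has L = ρ·(t + p + q).
LSL: p² = 2 + d² − 2cos(α−β) + 2d(sin α − sin β) = 10.928021; p = √p² = 3.305756; φ = atan2(cos β − cos α, d + sin α − sin β) = 0.397569 rad; t = (φ − α) mod 2π = 4.601204 rad, q = (β − φ) mod 2π = 0.257793 rad → L = 4.22·(4.601204 + 3.305756 + 0.257793) = 4.22·8.164752 = 34.455255 m
RSR: p² = 2 + d² − 2cos(α−β) + 2d(sin β − sin α) = 7.989152; p = √p² = 2.826509; φ = atan2(cos α − cos β, d − sin α + sin β) = -0.469933 rad; t = (α − φ) mod 2π = 2.549483 rad, q = (φ − β) mod 2π = 5.157891 rad → L = 4.22·(2.549483 + 2.826509 + 5.157891) = 4.22·10.533883 = 44.452986 m
LSR: p² = d² − 2 + 2cos(α−β) + 2d(sin α + sin β) = 14.299191; p = √p² = 3.781427; φ = atan2(−cos α − cos β, d + sin α + sin β) − atan2(−2, p) = 0.414968 rad; t = (φ − α) mod 2π = 4.618602 rad, q = (φ − β) mod 2π = 6.042791 rad → L = 4.22·(4.618602 + 3.781427 + 6.042791) = 4.22·14.442820 = 60.948700 m
RSL: p² = d² − 2 + 2cos(α−β) − 2d(sin α + sin β) = -2.213354 < 0 → infeasible
RLR: c = (6 − d² + 2cos(α−β) + 2d(sin α − sin β))/8 = 0.001356; p = 2π − arccos c = 4.713745 rad; φ = atan2(cos α − cos β, d − sin α + sin β) = -0.469933 rad; t = (α − φ + p/2) mod 2π = 4.906356 rad, q = (α − β − t + p) mod 2π = 1.231578 rad → L = 4.22·(4.906356 + 4.713745 + 1.231578) = 4.22·10.851679 = 45.794084 m
LRL: c = (6 − d² + 2cos(α−β) − 2d(sin α − sin β))/8 = -0.366003; p = 2π − arccos c = 4.337679 rad; φ = atan2(cos β − cos α, d + sin α − sin β) = 0.397569 rad; t = (φ − α + p/2) mod 2π = 0.486858 rad, q = (β − α − t + p) mod 2π = 2.426632 rad → L = 4.22·(0.486858 + 4.337679 + 2.426632) = 4.22·7.251170 = 30.599935 m
Shortest: LRL with L = 30.599935 m ≈ 30.5999 m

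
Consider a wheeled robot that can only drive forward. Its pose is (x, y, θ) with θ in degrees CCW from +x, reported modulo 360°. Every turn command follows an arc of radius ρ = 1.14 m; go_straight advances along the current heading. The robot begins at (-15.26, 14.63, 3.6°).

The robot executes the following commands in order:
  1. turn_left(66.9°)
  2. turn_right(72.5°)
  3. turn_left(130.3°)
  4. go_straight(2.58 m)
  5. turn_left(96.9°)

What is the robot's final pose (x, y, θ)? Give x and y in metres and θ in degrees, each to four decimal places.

set_pose: (x, y, θ) = (-15.2600, 14.6300, 3.6000°), ρ = 1.14
turn_left(66.9°): centre at ρ to the left, rotate +66.9° → (-14.2570, 15.3872, 70.5000°)
turn_right(72.5°): centre at ρ to the right, rotate −72.5° → (-13.1426, 16.1460, -2.0000° ≡ 358.0000°)
turn_left(130.3°): centre at ρ to the left, rotate +130.3° → (-12.2081, 17.9918, 488.3000° ≡ 128.3000°)
go_straight(2.58): x += 2.58·cos θ, y += 2.58·sin θ → (-13.8072, 20.0166, 128.3000°)
turn_left(96.9°): centre at ρ to the left, rotate +96.9° → (-15.5107, 20.1133, 225.2000°)

(-15.5107, 20.1133, 225.2000°)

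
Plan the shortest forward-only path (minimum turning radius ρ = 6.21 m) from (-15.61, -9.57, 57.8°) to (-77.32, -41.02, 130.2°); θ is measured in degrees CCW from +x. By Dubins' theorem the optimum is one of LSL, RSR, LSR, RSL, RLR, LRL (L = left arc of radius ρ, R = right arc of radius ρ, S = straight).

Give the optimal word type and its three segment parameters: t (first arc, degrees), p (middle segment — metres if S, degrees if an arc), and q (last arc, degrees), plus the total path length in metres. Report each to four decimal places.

LSR: t = 164.8516°, p = 58.8684 m, q = 92.4516°, L = 86.7562 m

Let ψ = atan2(Δy, Δx) = atan2(-31.45, -61.71) = -152.9947° be the start→goal bearing.
Normalize: d = |goal − start| / ρ = 69.262014/6.21 = 11.153303, α = (θ_start − ψ) mod 360° = 210.7947° = 3.679062 rad, β = (θ_goal − ψ) mod 360° = 283.1947° = 4.942680 rad.
Common terms: sin α = -0.511963, cos α = -0.859007, sin β = -0.973600, cos β = 0.228261, cos(α−β) = 0.302370, d² = 124.396177. Work in radians in the unit-radius frame; every candidate has L = ρ·(t + p + q).
LSL: p² = 2 + d² − 2cos(α−β) + 2d(sin α − sin β) = 136.088982; p = √p² = 11.665718; φ = atan2(cos β − cos α, d + sin α − sin β) = 0.093337 rad; t = (φ − α) mod 2π = 2.697461 rad, q = (β − φ) mod 2π = 4.849343 rad → L = 6.21·(2.697461 + 11.665718 + 4.849343) = 6.21·19.212522 = 119.309761 m
RSR: p² = 2 + d² − 2cos(α−β) + 2d(sin β − sin α) = 115.493892; p = √p² = 10.746808; φ = atan2(cos α − cos β, d − sin α + sin β) = -0.101345 rad; t = (α − φ) mod 2π = 3.780406 rad, q = (φ − β) mod 2π = 1.239161 rad → L = 6.21·(3.780406 + 10.746808 + 1.239161) = 6.21·15.766375 = 97.909191 m
LSR: p² = d² − 2 + 2cos(α−β) + 2d(sin α + sin β) = 89.863036; p = √p² = 9.479612; φ = atan2(−cos α − cos β, d + sin α + sin β) − atan2(−2, p) = 0.273080 rad; t = (φ − α) mod 2π = 2.877203 rad, q = (φ − β) mod 2π = 1.613585 rad → L = 6.21·(2.877203 + 9.479612 + 1.613585) = 6.21·13.970400 = 86.756185 m
RSL: p² = d² − 2 + 2cos(α−β) − 2d(sin α + sin β) = 156.138797; p = √p² = 12.495551; φ = atan2(cos α + cos β, d − sin α − sin β) − atan2(2, p) = -0.208575 rad; t = (α − φ) mod 2π = 3.887636 rad, q = (β − φ) mod 2π = 5.151255 rad → L = 6.21·(3.887636 + 12.495551 + 5.151255) = 6.21·21.534442 = 133.728886 m
RLR: c = (6 − d² + 2cos(α−β) + 2d(sin α − sin β))/8 = -13.436737, |c| > 1 → infeasible
LRL: c = (6 − d² + 2cos(α−β) − 2d(sin α − sin β))/8 = -16.011123, |c| > 1 → infeasible
Shortest: LSR with L = 86.756185 m ≈ 86.7562 m
Convert LSR to answer units (arcs ×180/π): t = 2.877203·180/π = 164.8516°, p = ρ·p = 6.21·9.479612 = 58.8684 m, q = 1.613585·180/π = 92.4516°, L = 86.7562 m.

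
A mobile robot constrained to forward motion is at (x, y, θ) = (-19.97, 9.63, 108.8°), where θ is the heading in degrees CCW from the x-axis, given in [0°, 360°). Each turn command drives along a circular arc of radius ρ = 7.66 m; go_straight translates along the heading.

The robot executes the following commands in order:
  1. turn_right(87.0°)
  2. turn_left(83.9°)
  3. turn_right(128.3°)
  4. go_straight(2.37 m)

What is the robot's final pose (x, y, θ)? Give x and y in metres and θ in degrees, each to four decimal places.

set_pose: (x, y, θ) = (-19.9700, 9.6300, 108.8000°), ρ = 7.66
turn_right(87.0°): centre at ρ to the right, rotate −87.0° → (-15.5633, 19.2108, 21.8000°)
turn_left(83.9°): centre at ρ to the left, rotate +83.9° → (-11.0338, 28.3958, 105.7000°)
turn_right(128.3°): centre at ρ to the right, rotate −128.3° → (-0.7159, 37.5403, -22.6000° ≡ 337.4000°)
go_straight(2.37): x += 2.37·cos θ, y += 2.37·sin θ → (1.4721, 36.6296, 337.4000°)

(1.4721, 36.6296, 337.4000°)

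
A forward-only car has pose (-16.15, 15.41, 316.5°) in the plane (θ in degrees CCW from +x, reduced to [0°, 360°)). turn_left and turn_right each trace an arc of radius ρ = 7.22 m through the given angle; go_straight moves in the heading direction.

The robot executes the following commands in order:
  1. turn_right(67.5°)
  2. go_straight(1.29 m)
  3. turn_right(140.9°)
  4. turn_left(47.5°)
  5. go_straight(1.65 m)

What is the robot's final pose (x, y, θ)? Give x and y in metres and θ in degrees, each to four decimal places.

set_pose: (x, y, θ) = (-16.1500, 15.4100, 316.5000°), ρ = 7.22
turn_right(67.5°): centre at ρ to the right, rotate −67.5° → (-14.3795, 7.5854, 249.0000°)
go_straight(1.29): x += 1.29·cos θ, y += 1.29·sin θ → (-14.8418, 6.3811, 249.0000°)
turn_right(140.9°): centre at ρ to the right, rotate −140.9° → (-28.4449, 6.7254, 108.1000°)
turn_left(47.5°): centre at ρ to the left, rotate +47.5° → (-32.3250, 11.0574, 155.6000°)
go_straight(1.65): x += 1.65·cos θ, y += 1.65·sin θ → (-33.8277, 11.7391, 155.6000°)

(-33.8277, 11.7391, 155.6000°)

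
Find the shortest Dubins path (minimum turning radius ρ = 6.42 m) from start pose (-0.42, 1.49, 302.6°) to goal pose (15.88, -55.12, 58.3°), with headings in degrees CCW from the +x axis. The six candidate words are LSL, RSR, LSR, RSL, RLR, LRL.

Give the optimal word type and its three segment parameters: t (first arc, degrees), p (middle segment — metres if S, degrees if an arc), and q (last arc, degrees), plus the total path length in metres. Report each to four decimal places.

RSL: t = 28.7191°, p = 50.7630 m, q = 144.4191°, L = 70.1632 m

Let ψ = atan2(Δy, Δx) = atan2(-56.61, 16.30) = -73.9370° be the start→goal bearing.
Normalize: d = |goal − start| / ρ = 58.909949/6.42 = 9.176005, α = (θ_start − ψ) mod 360° = 16.5370° = 0.288626 rad, β = (θ_goal − ψ) mod 360° = 132.2370° = 2.307972 rad.
Common terms: sin α = 0.284635, cos α = 0.958636, sin β = 0.740370, cos β = -0.672199, cos(α−β) = -0.433659, d² = 84.199059. Work in radians in the unit-radius frame; every candidate has L = ρ·(t + p + q).
LSL: p² = 2 + d² − 2cos(α−β) + 2d(sin α − sin β) = 78.702723; p = √p² = 8.871456; φ = atan2(cos β − cos α, d + sin α − sin β) = -0.184881 rad; t = (φ − α) mod 2π = 5.809679 rad, q = (β − φ) mod 2π = 2.492853 rad → L = 6.42·(5.809679 + 8.871456 + 2.492853) = 6.42·17.173987 = 110.256995 m
RSR: p² = 2 + d² − 2cos(α−β) + 2d(sin β − sin α) = 95.430032; p = √p² = 9.768830; φ = atan2(cos α − cos β, d − sin α + sin β) = 0.167728 rad; t = (α − φ) mod 2π = 0.120898 rad, q = (φ − β) mod 2π = 4.142942 rad → L = 6.42·(0.120898 + 9.768830 + 4.142942) = 6.42·14.032669 = 90.089735 m
LSR: p² = d² − 2 + 2cos(α−β) + 2d(sin α + sin β) = 100.142648; p = √p² = 10.007130; φ = atan2(−cos α − cos β, d + sin α + sin β) − atan2(−2, p) = 0.169187 rad; t = (φ − α) mod 2π = 6.163746 rad, q = (φ − β) mod 2π = 4.144400 rad → L = 6.42·(6.163746 + 10.007130 + 4.144400) = 6.42·20.315276 = 130.424074 m
RSL: p² = d² − 2 + 2cos(α−β) − 2d(sin α + sin β) = 62.520834; p = √p² = 7.907012; φ = atan2(cos α + cos β, d − sin α − sin β) − atan2(2, p) = -0.212617 rad; t = (α − φ) mod 2π = 0.501243 rad, q = (β − φ) mod 2π = 2.520589 rad → L = 6.42·(0.501243 + 7.907012 + 2.520589) = 6.42·10.928843 = 70.163174 m
RLR: c = (6 − d² + 2cos(α−β) + 2d(sin α − sin β))/8 = -10.928754, |c| > 1 → infeasible
LRL: c = (6 − d² + 2cos(α−β) − 2d(sin α − sin β))/8 = -8.837840, |c| > 1 → infeasible
Shortest: RSL with L = 70.163174 m ≈ 70.1632 m
Convert RSL to answer units (arcs ×180/π): t = 0.501243·180/π = 28.7191°, p = ρ·p = 6.42·7.907012 = 50.7630 m, q = 2.520589·180/π = 144.4191°, L = 70.1632 m.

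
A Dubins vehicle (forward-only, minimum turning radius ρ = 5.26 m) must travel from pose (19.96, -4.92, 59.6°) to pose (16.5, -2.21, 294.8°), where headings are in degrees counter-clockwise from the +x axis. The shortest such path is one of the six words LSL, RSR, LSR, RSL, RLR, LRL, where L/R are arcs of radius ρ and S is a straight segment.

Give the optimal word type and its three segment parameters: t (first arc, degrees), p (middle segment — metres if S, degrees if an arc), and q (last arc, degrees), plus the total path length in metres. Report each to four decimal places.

RLR: t = 34.8094°, p = 282.5787°, q = 12.5693°, L = 30.2915 m

Let ψ = atan2(Δy, Δx) = atan2(2.71, -3.46) = 141.9306° be the start→goal bearing.
Normalize: d = |goal − start| / ρ = 4.394963/5.26 = 0.835544, α = (θ_start − ψ) mod 360° = 277.6694° = 4.846245 rad, β = (θ_goal − ψ) mod 360° = 152.8694° = 2.668074 rad.
Common terms: sin α = -0.991055, cos α = 0.133456, sin β = 0.456021, cos β = -0.889969, cos(α−β) = -0.570714, d² = 0.698134. Work in radians in the unit-radius frame; every candidate has L = ρ·(t + p + q).
LSL: p² = 2 + d² − 2cos(α−β) + 2d(sin α − sin β) = 1.421370; p = √p² = 1.192212; φ = atan2(cos β − cos α, d + sin α − sin β) = -2.109401 rad; t = (φ − α) mod 2π = 5.610726 rad, q = (β − φ) mod 2π = 4.777474 rad → L = 5.26·(5.610726 + 1.192212 + 4.777474) = 5.26·11.580412 = 60.912967 m
RSR: p² = 2 + d² − 2cos(α−β) + 2d(sin β − sin α) = 6.257753; p = √p² = 2.501550; φ = atan2(cos α − cos β, d − sin α + sin β) = 0.421486 rad; t = (α − φ) mod 2π = 4.424759 rad, q = (φ − β) mod 2π = 4.036597 rad → L = 5.26·(4.424759 + 2.501550 + 4.036597) = 5.26·10.962906 = 57.664887 m
LSR: p² = d² − 2 + 2cos(α−β) + 2d(sin α + sin β) = -3.337382 < 0 → infeasible
RSL: p² = d² − 2 + 2cos(α−β) − 2d(sin α + sin β) = -1.549204 < 0 → infeasible
RLR: c = (6 − d² + 2cos(α−β) + 2d(sin α − sin β))/8 = 0.217781; p = 2π − arccos c = 4.931929 rad; φ = atan2(cos α − cos β, d − sin α + sin β) = 0.421486 rad; t = (α − φ + p/2) mod 2π = 0.607538 rad, q = (α − β − t + p) mod 2π = 0.219376 rad → L = 5.26·(0.607538 + 4.931929 + 0.219376) = 5.26·5.758844 = 30.291519 m
LRL: c = (6 − d² + 2cos(α−β) − 2d(sin α − sin β))/8 = 0.822329; p = 2π − arccos c = 5.677881 rad; φ = atan2(cos β − cos α, d + sin α − sin β) = -2.109401 rad; t = (φ − α + p/2) mod 2π = 2.166481 rad, q = (β − α − t + p) mod 2π = 1.333229 rad → L = 5.26·(2.166481 + 5.677881 + 1.333229) = 5.26·9.177590 = 48.274125 m
Shortest: RLR with L = 30.291519 m ≈ 30.2915 m
Convert RLR to answer units (arcs ×180/π): t = 0.607538·180/π = 34.8094°, p = 4.931929·180/π = 282.5787°, q = 0.219376·180/π = 12.5693°, L = 30.2915 m.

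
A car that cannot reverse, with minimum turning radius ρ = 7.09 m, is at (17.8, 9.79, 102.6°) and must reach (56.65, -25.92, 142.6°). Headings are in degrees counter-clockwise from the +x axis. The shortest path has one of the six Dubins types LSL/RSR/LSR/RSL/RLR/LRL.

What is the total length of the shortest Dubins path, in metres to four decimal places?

Let ψ = atan2(Δy, Δx) = atan2(-35.71, 38.85) = -42.5885° be the start→goal bearing.
Normalize: d = |goal − start| / ρ = 52.768614/7.09 = 7.442682, α = (θ_start − ψ) mod 360° = 145.1885° = 2.534017 rad, β = (θ_goal − ψ) mod 360° = 185.1885° = 3.232149 rad.
Common terms: sin α = 0.570879, cos α = -0.821035, sin β = -0.090432, cos β = -0.995903, cos(α−β) = 0.766044, d² = 55.393512. Work in radians in the unit-radius frame; every candidate has L = ρ·(t + p + q).
LSL: p² = 2 + d² − 2cos(α−β) + 2d(sin α − sin β) = 65.705278; p = √p² = 8.105879; φ = atan2(cos β − cos α, d + sin α − sin β) = -0.021575 rad; t = (φ − α) mod 2π = 3.727594 rad, q = (β − φ) mod 2π = 3.253723 rad → L = 7.09·(3.727594 + 8.105879 + 3.253723) = 7.09·15.087196 = 106.968221 m
RSR: p² = 2 + d² − 2cos(α−β) + 2d(sin β − sin α) = 46.017568; p = √p² = 6.783625; φ = atan2(cos α − cos β, d − sin α + sin β) = 0.025781 rad; t = (α − φ) mod 2π = 2.508236 rad, q = (φ − β) mod 2π = 3.076817 rad → L = 7.09·(2.508236 + 6.783625 + 3.076817) = 7.09·12.368679 = 87.693931 m
LSR: p² = d² − 2 + 2cos(α−β) + 2d(sin α + sin β) = 62.077216; p = √p² = 7.878910; φ = atan2(−cos α − cos β, d + sin α + sin β) − atan2(−2, p) = 0.474015 rad; t = (φ − α) mod 2π = 4.223183 rad, q = (φ − β) mod 2π = 3.525051 rad → L = 7.09·(4.223183 + 7.878910 + 3.525051) = 7.09·15.627144 = 110.796449 m
RSL: p² = d² − 2 + 2cos(α−β) − 2d(sin α + sin β) = 47.773986; p = √p² = 6.911873; φ = atan2(cos α + cos β, d − sin α − sin β) − atan2(2, p) = -0.536941 rad; t = (α − φ) mod 2π = 3.070958 rad, q = (β − φ) mod 2π = 3.769090 rad → L = 7.09·(3.070958 + 6.911873 + 3.769090) = 7.09·13.751921 = 97.501120 m
RLR: c = (6 − d² + 2cos(α−β) + 2d(sin α − sin β))/8 = -4.752196, |c| > 1 → infeasible
LRL: c = (6 − d² + 2cos(α−β) − 2d(sin α − sin β))/8 = -7.213160, |c| > 1 → infeasible
Shortest: RSR with L = 87.693931 m ≈ 87.6939 m

87.6939 m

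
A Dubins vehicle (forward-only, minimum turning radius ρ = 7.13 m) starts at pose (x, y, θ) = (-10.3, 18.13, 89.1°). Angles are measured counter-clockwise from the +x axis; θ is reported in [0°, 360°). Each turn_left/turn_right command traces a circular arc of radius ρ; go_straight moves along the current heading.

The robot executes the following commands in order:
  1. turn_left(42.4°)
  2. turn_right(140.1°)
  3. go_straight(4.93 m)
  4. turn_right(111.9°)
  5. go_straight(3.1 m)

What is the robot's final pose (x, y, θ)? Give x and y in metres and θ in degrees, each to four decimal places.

(2.6956, 20.6639, 239.5000°)

set_pose: (x, y, θ) = (-10.3000, 18.1300, 89.1000°), ρ = 7.13
turn_left(42.4°): centre at ρ to the left, rotate +42.4° → (-12.0891, 22.9665, 131.5000°)
turn_right(140.1°): centre at ρ to the right, rotate −140.1° → (-5.6828, 34.7408, -8.6000° ≡ 351.4000°)
go_straight(4.93): x += 4.93·cos θ, y += 4.93·sin θ → (-0.8083, 34.0036, 351.4000°)
turn_right(111.9°): centre at ρ to the right, rotate −111.9° → (4.2690, 23.3350, 239.5000°)
go_straight(3.1): x += 3.1·cos θ, y += 3.1·sin θ → (2.6956, 20.6639, 239.5000°)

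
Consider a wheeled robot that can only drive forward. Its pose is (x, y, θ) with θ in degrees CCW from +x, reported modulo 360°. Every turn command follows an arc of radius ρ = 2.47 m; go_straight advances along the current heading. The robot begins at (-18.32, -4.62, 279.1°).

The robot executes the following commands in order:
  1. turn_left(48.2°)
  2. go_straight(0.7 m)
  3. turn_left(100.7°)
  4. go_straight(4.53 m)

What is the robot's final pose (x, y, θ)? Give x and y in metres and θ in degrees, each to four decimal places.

set_pose: (x, y, θ) = (-18.3200, -4.6200, 279.1000°), ρ = 2.47
turn_left(48.2°): centre at ρ to the left, rotate +48.2° → (-17.2155, -6.3079, 327.3000°)
go_straight(0.7): x += 0.7·cos θ, y += 0.7·sin θ → (-16.6264, -6.6860, 327.3000°)
turn_left(100.7°): centre at ρ to the left, rotate +100.7° → (-13.0019, -5.5328, 428.0000° ≡ 68.0000°)
go_straight(4.53): x += 4.53·cos θ, y += 4.53·sin θ → (-11.3049, -1.3327, 68.0000°)

(-11.3049, -1.3327, 68.0000°)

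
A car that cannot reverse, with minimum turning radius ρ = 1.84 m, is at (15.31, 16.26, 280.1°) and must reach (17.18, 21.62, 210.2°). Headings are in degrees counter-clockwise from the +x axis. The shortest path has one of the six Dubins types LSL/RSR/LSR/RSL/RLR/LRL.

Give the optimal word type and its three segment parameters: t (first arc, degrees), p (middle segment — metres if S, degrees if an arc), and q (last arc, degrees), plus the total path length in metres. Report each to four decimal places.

LSL: t = 153.9669°, p = 3.5848 m, q = 136.1331°, L = 12.9011 m

Let ψ = atan2(Δy, Δx) = atan2(5.36, 1.87) = 70.7671° be the start→goal bearing.
Normalize: d = |goal − start| / ρ = 5.676839/1.84 = 3.085239, α = (θ_start − ψ) mod 360° = 209.3329° = 3.653548 rad, β = (θ_goal − ψ) mod 360° = 139.4329° = 2.433563 rad.
Common terms: sin α = -0.489883, cos α = -0.871788, sin β = 0.650338, cos β = -0.759645, cos(α−β) = 0.343660, d² = 9.518697. Work in radians in the unit-radius frame; every candidate has L = ρ·(t + p + q).
LSL: p² = 2 + d² − 2cos(α−β) + 2d(sin α − sin β) = 3.795668; p = √p² = 1.948248; φ = atan2(cos β − cos α, d + sin α − sin β) = 0.057593 rad; t = (φ − α) mod 2π = 2.687230 rad, q = (β − φ) mod 2π = 2.375970 rad → L = 1.84·(2.687230 + 1.948248 + 2.375970) = 1.84·7.011448 = 12.901064 m
RSR: p² = 2 + d² − 2cos(α−β) + 2d(sin β − sin α) = 17.867086; p = √p² = 4.226948; φ = atan2(cos α − cos β, d − sin α + sin β) = -0.026534 rad; t = (α − φ) mod 2π = 3.680082 rad, q = (φ − β) mod 2π = 3.823089 rad → L = 1.84·(3.680082 + 4.226948 + 3.823089) = 1.84·11.730118 = 21.583417 m
LSR: p² = d² − 2 + 2cos(α−β) + 2d(sin α + sin β) = 9.196102; p = √p² = 3.032508; φ = atan2(−cos α − cos β, d + sin α + sin β) − atan2(−2, p) = 1.048800 rad; t = (φ − α) mod 2π = 3.678438 rad, q = (φ − β) mod 2π = 4.898423 rad → L = 1.84·(3.678438 + 3.032508 + 4.898423) = 1.84·11.609368 = 21.361237 m
RSL: p² = d² − 2 + 2cos(α−β) − 2d(sin α + sin β) = 7.215930; p = √p² = 2.686248; φ = atan2(cos α + cos β, d − sin α − sin β) − atan2(2, p) = -1.148802 rad; t = (α − φ) mod 2π = 4.802350 rad, q = (β − φ) mod 2π = 3.582365 rad → L = 1.84·(4.802350 + 2.686248 + 3.582365) = 1.84·11.070963 = 20.370573 m
RLR: c = (6 − d² + 2cos(α−β) + 2d(sin α − sin β))/8 = -1.233386, |c| > 1 → infeasible
LRL: c = (6 − d² + 2cos(α−β) − 2d(sin α − sin β))/8 = 0.525541; p = 2π − arccos c = 5.265740 rad; φ = atan2(cos β − cos α, d + sin α − sin β) = 0.057593 rad; t = (φ − α + p/2) mod 2π = 5.320100 rad, q = (β − α − t + p) mod 2π = 5.008840 rad → L = 1.84·(5.320100 + 5.265740 + 5.008840) = 1.84·15.594681 = 28.694213 m
Shortest: LSL with L = 12.901064 m ≈ 12.9011 m
Convert LSL to answer units (arcs ×180/π): t = 2.687230·180/π = 153.9669°, p = ρ·p = 1.84·1.948248 = 3.5848 m, q = 2.375970·180/π = 136.1331°, L = 12.9011 m.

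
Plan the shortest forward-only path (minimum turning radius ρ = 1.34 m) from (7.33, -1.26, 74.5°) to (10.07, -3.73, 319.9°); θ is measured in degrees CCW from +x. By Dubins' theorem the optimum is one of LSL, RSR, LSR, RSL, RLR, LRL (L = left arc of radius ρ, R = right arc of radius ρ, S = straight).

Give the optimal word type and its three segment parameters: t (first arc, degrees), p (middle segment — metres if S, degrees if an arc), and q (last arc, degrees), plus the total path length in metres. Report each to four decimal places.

LRL: t = 8.5890°, p = 206.6258°, q = 83.4368°, L = 6.9847 m

Let ψ = atan2(Δy, Δx) = atan2(-2.47, 2.74) = -42.0334° be the start→goal bearing.
Normalize: d = |goal − start| / ρ = 3.688970/1.34 = 2.752963, α = (θ_start − ψ) mod 360° = 116.5334° = 2.033891 rad, β = (θ_goal − ψ) mod 360° = 1.9334° = 0.033744 rad.
Common terms: sin α = 0.894674, cos α = -0.446719, sin β = 0.033738, cos β = 0.999431, cos(α−β) = -0.416281, d² = 7.578804. Work in radians in the unit-radius frame; every candidate has L = ρ·(t + p + q).
LSL: p² = 2 + d² − 2cos(α−β) + 2d(sin α − sin β) = 15.151618; p = √p² = 3.892508; φ = atan2(cos β − cos α, d + sin α − sin β) = 0.380647 rad; t = (φ − α) mod 2π = 4.629941 rad, q = (β − φ) mod 2π = 5.936282 rad → L = 1.34·(4.629941 + 3.892508 + 5.936282) = 1.34·14.458731 = 19.374700 m
RSR: p² = 2 + d² − 2cos(α−β) + 2d(sin β − sin α) = 5.671113; p = √p² = 2.381410; φ = atan2(cos α − cos β, d − sin α + sin β) = -0.652615 rad; t = (α − φ) mod 2π = 2.686507 rad, q = (φ − β) mod 2π = 5.596826 rad → L = 1.34·(2.686507 + 2.381410 + 5.596826) = 1.34·10.664742 = 14.290755 m
LSR: p² = d² − 2 + 2cos(α−β) + 2d(sin α + sin β) = 9.858008; p = √p² = 3.139747; φ = atan2(−cos α − cos β, d + sin α + sin β) − atan2(−2, p) = 0.418154 rad; t = (φ − α) mod 2π = 4.667448 rad, q = (φ − β) mod 2π = 0.384410 rad → L = 1.34·(4.667448 + 3.139747 + 0.384410) = 1.34·8.191604 = 10.976749 m
RSL: p² = d² − 2 + 2cos(α−β) − 2d(sin α + sin β) = -0.365524 < 0 → infeasible
RLR: c = (6 − d² + 2cos(α−β) + 2d(sin α − sin β))/8 = 0.291111; p = 2π − arccos c = 5.007777 rad; φ = atan2(cos α − cos β, d − sin α + sin β) = -0.652615 rad; t = (α − φ + p/2) mod 2π = 5.190395 rad, q = (α − β − t + p) mod 2π = 1.817529 rad → L = 1.34·(5.190395 + 5.007777 + 1.817529) = 1.34·12.015701 = 16.101039 m
LRL: c = (6 − d² + 2cos(α−β) − 2d(sin α − sin β))/8 = -0.893952; p = 2π − arccos c = 3.606301 rad; φ = atan2(cos β − cos α, d + sin α − sin β) = 0.380647 rad; t = (φ − α + p/2) mod 2π = 0.149906 rad, q = (β − α − t + p) mod 2π = 1.456247 rad → L = 1.34·(0.149906 + 3.606301 + 1.456247) = 1.34·5.212455 = 6.984690 m
Shortest: LRL with L = 6.984690 m ≈ 6.9847 m
Convert LRL to answer units (arcs ×180/π): t = 0.149906·180/π = 8.5890°, p = 3.606301·180/π = 206.6258°, q = 1.456247·180/π = 83.4368°, L = 6.9847 m.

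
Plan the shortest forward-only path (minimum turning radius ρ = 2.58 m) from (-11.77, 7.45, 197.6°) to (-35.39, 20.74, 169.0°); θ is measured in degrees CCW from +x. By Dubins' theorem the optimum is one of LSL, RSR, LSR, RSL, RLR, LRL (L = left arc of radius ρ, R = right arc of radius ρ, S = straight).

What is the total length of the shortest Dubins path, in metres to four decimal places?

27.3638 m

Let ψ = atan2(Δy, Δx) = atan2(13.29, -23.62) = 150.6353° be the start→goal bearing.
Normalize: d = |goal − start| / ρ = 27.102186/2.58 = 10.504723, α = (θ_start − ψ) mod 360° = 46.9647° = 0.819688 rad, β = (θ_goal − ψ) mod 360° = 18.3647° = 0.320524 rad.
Common terms: sin α = 0.730933, cos α = 0.682449, sin β = 0.315064, cos β = 0.949071, cos(α−β) = 0.877983, d² = 110.349213. Work in radians in the unit-radius frame; every candidate has L = ρ·(t + p + q).
LSL: p² = 2 + d² − 2cos(α−β) + 2d(sin α − sin β) = 119.330428; p = √p² = 10.923847; φ = atan2(cos β − cos α, d + sin α − sin β) = 0.024410 rad; t = (φ − α) mod 2π = 5.487907 rad, q = (β − φ) mod 2π = 0.296114 rad → L = 2.58·(5.487907 + 10.923847 + 0.296114) = 2.58·16.707868 = 43.106299 m
RSR: p² = 2 + d² − 2cos(α−β) + 2d(sin β − sin α) = 101.856065; p = √p² = 10.092377; φ = atan2(cos α − cos β, d − sin α + sin β) = -0.026421 rad; t = (α − φ) mod 2π = 0.846109 rad, q = (φ − β) mod 2π = 5.936240 rad → L = 2.58·(0.846109 + 10.092377 + 5.936240) = 2.58·16.874726 = 43.536793 m
LSR: p² = d² − 2 + 2cos(α−β) + 2d(sin α + sin β) = 132.080991; p = √p² = 11.492649; φ = atan2(−cos α − cos β, d + sin α + sin β) − atan2(−2, p) = 0.031979 rad; t = (φ − α) mod 2π = 5.495476 rad, q = (φ − β) mod 2π = 5.994640 rad → L = 2.58·(5.495476 + 11.492649 + 5.994640) = 2.58·22.982766 = 59.295535 m
RSL: p² = d² − 2 + 2cos(α−β) − 2d(sin α + sin β) = 88.129367; p = √p² = 9.387724; φ = atan2(cos α + cos β, d − sin α − sin β) − atan2(2, p) = -0.039098 rad; t = (α − φ) mod 2π = 0.858786 rad, q = (β − φ) mod 2π = 0.359622 rad → L = 2.58·(0.858786 + 9.387724 + 0.359622) = 2.58·10.606133 = 27.363823 m
RLR: c = (6 − d² + 2cos(α−β) + 2d(sin α − sin β))/8 = -11.732008, |c| > 1 → infeasible
LRL: c = (6 − d² + 2cos(α−β) − 2d(sin α − sin β))/8 = -13.916304, |c| > 1 → infeasible
Shortest: RSL with L = 27.363823 m ≈ 27.3638 m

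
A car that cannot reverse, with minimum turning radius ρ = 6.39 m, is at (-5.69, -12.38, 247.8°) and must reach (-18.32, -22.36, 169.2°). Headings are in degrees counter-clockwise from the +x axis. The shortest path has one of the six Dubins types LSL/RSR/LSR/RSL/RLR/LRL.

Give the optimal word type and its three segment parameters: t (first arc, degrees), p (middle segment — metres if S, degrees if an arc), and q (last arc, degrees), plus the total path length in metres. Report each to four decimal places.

RSR: t = 19.8415°, p = 8.2374 m, q = 58.7585°, L = 17.0034 m

Let ψ = atan2(Δy, Δx) = atan2(-9.98, -12.63) = -141.6848° be the start→goal bearing.
Normalize: d = |goal − start| / ρ = 16.097121/6.39 = 2.519111, α = (θ_start − ψ) mod 360° = 29.4848° = 0.514608 rad, β = (θ_goal − ψ) mod 360° = 310.8848° = 5.425964 rad.
Common terms: sin α = 0.492193, cos α = 0.870486, sin β = -0.756027, cos β = 0.654541, cos(α−β) = 0.197657, d² = 6.345921. Work in radians in the unit-radius frame; every candidate has L = ρ·(t + p + q).
LSL: p² = 2 + d² − 2cos(α−β) + 2d(sin α − sin β) = 14.239417; p = √p² = 3.773515; φ = atan2(cos β − cos α, d + sin α − sin β) = -0.057258 rad; t = (φ − α) mod 2π = 5.711320 rad, q = (β − φ) mod 2π = 5.483222 rad → L = 6.39·(5.711320 + 3.773515 + 5.483222) = 6.39·14.968057 = 95.645884 m
RSR: p² = 2 + d² − 2cos(α−β) + 2d(sin β − sin α) = 1.661797; p = √p² = 1.289107; φ = atan2(cos α − cos β, d − sin α + sin β) = 0.168309 rad; t = (α − φ) mod 2π = 0.346299 rad, q = (φ − β) mod 2π = 1.025530 rad → L = 6.39·(0.346299 + 1.289107 + 1.025530) = 6.39·2.660936 = 17.003380 m
LSR: p² = d² − 2 + 2cos(α−β) + 2d(sin α + sin β) = 3.411985; p = √p² = 1.847156; φ = atan2(−cos α − cos β, d + sin α + sin β) − atan2(−2, p) = 0.230530 rad; t = (φ − α) mod 2π = 5.999108 rad, q = (φ − β) mod 2π = 1.087752 rad → L = 6.39·(5.999108 + 1.847156 + 1.087752) = 6.39·8.934016 = 57.088360 m
RSL: p² = d² − 2 + 2cos(α−β) − 2d(sin α + sin β) = 6.070488; p = √p² = 2.463836; φ = atan2(cos α + cos β, d − sin α − sin β) − atan2(2, p) = -0.180561 rad; t = (α − φ) mod 2π = 0.695169 rad, q = (β − φ) mod 2π = 5.606525 rad → L = 6.39·(0.695169 + 2.463836 + 5.606525) = 6.39·8.765530 = 56.011735 m
RLR: c = (6 − d² + 2cos(α−β) + 2d(sin α − sin β))/8 = 0.792275; p = 2π − arccos c = 5.626918 rad; φ = atan2(cos α − cos β, d − sin α + sin β) = 0.168309 rad; t = (α − φ + p/2) mod 2π = 3.159758 rad, q = (α − β − t + p) mod 2π = 3.838989 rad → L = 6.39·(3.159758 + 5.626918 + 3.838989) = 6.39·12.625665 = 80.678000 m
LRL: c = (6 − d² + 2cos(α−β) − 2d(sin α − sin β))/8 = -0.779927; p = 2π − arccos c = 3.817840 rad; φ = atan2(cos β − cos α, d + sin α − sin β) = -0.057258 rad; t = (φ − α + p/2) mod 2π = 1.337054 rad, q = (β − α − t + p) mod 2π = 1.108956 rad → L = 6.39·(1.337054 + 3.817840 + 1.108956) = 6.39·6.263851 = 40.026005 m
Shortest: RSR with L = 17.003380 m ≈ 17.0034 m
Convert RSR to answer units (arcs ×180/π): t = 0.346299·180/π = 19.8415°, p = ρ·p = 6.39·1.289107 = 8.2374 m, q = 1.025530·180/π = 58.7585°, L = 17.0034 m.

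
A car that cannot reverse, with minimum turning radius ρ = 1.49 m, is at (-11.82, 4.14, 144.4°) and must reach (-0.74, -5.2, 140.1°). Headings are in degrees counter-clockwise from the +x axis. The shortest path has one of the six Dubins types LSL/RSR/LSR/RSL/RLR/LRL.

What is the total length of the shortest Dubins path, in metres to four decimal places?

23.6299 m

Let ψ = atan2(Δy, Δx) = atan2(-9.34, 11.08) = -40.1296° be the start→goal bearing.
Normalize: d = |goal − start| / ρ = 14.491446/1.49 = 9.725803, α = (θ_start − ψ) mod 360° = 184.5296° = 3.220648 rad, β = (θ_goal − ψ) mod 360° = 180.2296° = 3.145599 rad.
Common terms: sin α = -0.078973, cos α = -0.996877, sin β = -0.004007, cos β = -0.999992, cos(α−β) = 0.997185, d² = 94.591235. Work in radians in the unit-radius frame; every candidate has L = ρ·(t + p + q).
LSL: p² = 2 + d² − 2cos(α−β) + 2d(sin α − sin β) = 93.138639; p = √p² = 9.650836; φ = atan2(cos β − cos α, d + sin α − sin β) = -0.000323 rad; t = (φ − α) mod 2π = 3.062214 rad, q = (β − φ) mod 2π = 3.145922 rad → L = 1.49·(3.062214 + 9.650836 + 3.145922) = 1.49·15.858972 = 23.629869 m
RSR: p² = 2 + d² − 2cos(α−β) + 2d(sin β − sin α) = 96.055090; p = √p² = 9.800770; φ = atan2(cos α − cos β, d − sin α + sin β) = 0.000318 rad; t = (α − φ) mod 2π = 3.220331 rad, q = (φ − β) mod 2π = 3.137904 rad → L = 1.49·(3.220331 + 9.800770 + 3.137904) = 1.49·16.159004 = 24.076916 m
LSR: p² = d² − 2 + 2cos(α−β) + 2d(sin α + sin β) = 92.971512; p = √p² = 9.642174; φ = atan2(−cos α − cos β, d + sin α + sin β) − atan2(−2, p) = 0.408719 rad; t = (φ − α) mod 2π = 3.471256 rad, q = (φ − β) mod 2π = 3.546305 rad → L = 1.49·(3.471256 + 9.642174 + 3.546305) = 1.49·16.659735 = 24.823005 m
RSL: p² = d² − 2 + 2cos(α−β) − 2d(sin α + sin β) = 96.199698; p = √p² = 9.808144; φ = atan2(cos α + cos β, d − sin α − sin β) − atan2(2, p) = -0.401990 rad; t = (α − φ) mod 2π = 3.622638 rad, q = (β − φ) mod 2π = 3.547589 rad → L = 1.49·(3.622638 + 9.808144 + 3.547589) = 1.49·16.978371 = 25.297773 m
RLR: c = (6 − d² + 2cos(α−β) + 2d(sin α − sin β))/8 = -11.006886, |c| > 1 → infeasible
LRL: c = (6 − d² + 2cos(α−β) − 2d(sin α − sin β))/8 = -10.642330, |c| > 1 → infeasible
Shortest: LSL with L = 23.629869 m ≈ 23.6299 m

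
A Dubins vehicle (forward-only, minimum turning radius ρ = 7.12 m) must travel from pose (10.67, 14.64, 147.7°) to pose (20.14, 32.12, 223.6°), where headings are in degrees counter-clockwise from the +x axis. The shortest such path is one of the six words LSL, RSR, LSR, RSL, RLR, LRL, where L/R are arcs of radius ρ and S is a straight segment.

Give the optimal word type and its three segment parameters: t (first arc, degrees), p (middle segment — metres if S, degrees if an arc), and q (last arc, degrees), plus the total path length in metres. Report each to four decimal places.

RSR: t = 60.3024°, p = 16.6350 m, q = 223.7976°, L = 51.9394 m

Let ψ = atan2(Δy, Δx) = atan2(17.48, 9.47) = 61.5528° be the start→goal bearing.
Normalize: d = |goal − start| / ρ = 19.880425/7.12 = 2.792195, α = (θ_start − ψ) mod 360° = 86.1472° = 1.503551 rad, β = (θ_goal − ψ) mod 360° = 162.0472° = 2.828256 rad.
Common terms: sin α = 0.997740, cos α = 0.067194, sin β = 0.308234, cos β = -0.951311, cos(α−β) = 0.243615, d² = 7.796350. Work in radians in the unit-radius frame; every candidate has L = ρ·(t + p + q).
LSL: p² = 2 + d² − 2cos(α−β) + 2d(sin α − sin β) = 13.159588; p = √p² = 3.627615; φ = atan2(cos β − cos α, d + sin α − sin β) = -0.284590 rad; t = (φ − α) mod 2π = 4.495044 rad, q = (β − φ) mod 2π = 3.112847 rad → L = 7.12·(4.495044 + 3.627615 + 3.112847) = 7.12·11.235505 = 79.996795 m
RSR: p² = 2 + d² − 2cos(α−β) + 2d(sin β − sin α) = 5.458652; p = √p² = 2.336376; φ = atan2(cos α − cos β, d − sin α + sin β) = 0.451075 rad; t = (α − φ) mod 2π = 1.052476 rad, q = (φ − β) mod 2π = 3.906004 rad → L = 7.12·(1.052476 + 2.336376 + 3.906004) = 7.12·7.294856 = 51.939377 m
LSR: p² = d² − 2 + 2cos(α−β) + 2d(sin α + sin β) = 13.576648; p = √p² = 3.684650; φ = atan2(−cos α − cos β, d + sin α + sin β) − atan2(−2, p) = 0.709771 rad; t = (φ − α) mod 2π = 5.489405 rad, q = (φ − β) mod 2π = 4.164700 rad → L = 7.12·(5.489405 + 3.684650 + 4.164700) = 7.12·13.338755 = 94.971933 m
RSL: p² = d² − 2 + 2cos(α−β) − 2d(sin α + sin β) = -1.009487 < 0 → infeasible
RLR: c = (6 − d² + 2cos(α−β) + 2d(sin α − sin β))/8 = 0.317668; p = 2π − arccos c = 5.035659 rad; φ = atan2(cos α − cos β, d − sin α + sin β) = 0.451075 rad; t = (α − φ + p/2) mod 2π = 3.570305 rad, q = (α − β − t + p) mod 2π = 0.140648 rad → L = 7.12·(3.570305 + 5.035659 + 0.140648) = 7.12·8.746612 = 62.275879 m
LRL: c = (6 − d² + 2cos(α−β) − 2d(sin α − sin β))/8 = -0.644949; p = 2π − arccos c = 4.011433 rad; φ = atan2(cos β − cos α, d + sin α − sin β) = -0.284590 rad; t = (φ − α + p/2) mod 2π = 0.217575 rad, q = (β − α − t + p) mod 2π = 5.118563 rad → L = 7.12·(0.217575 + 4.011433 + 5.118563) = 7.12·9.347571 = 66.554705 m
Shortest: RSR with L = 51.939377 m ≈ 51.9394 m
Convert RSR to answer units (arcs ×180/π): t = 1.052476·180/π = 60.3024°, p = ρ·p = 7.12·2.336376 = 16.6350 m, q = 3.906004·180/π = 223.7976°, L = 51.9394 m.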